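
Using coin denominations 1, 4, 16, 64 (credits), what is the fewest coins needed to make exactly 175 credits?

175 = 2×64 + 2×16 + 3×4 + 3×1
Total coins = 2 + 2 + 3 + 3 = 10

10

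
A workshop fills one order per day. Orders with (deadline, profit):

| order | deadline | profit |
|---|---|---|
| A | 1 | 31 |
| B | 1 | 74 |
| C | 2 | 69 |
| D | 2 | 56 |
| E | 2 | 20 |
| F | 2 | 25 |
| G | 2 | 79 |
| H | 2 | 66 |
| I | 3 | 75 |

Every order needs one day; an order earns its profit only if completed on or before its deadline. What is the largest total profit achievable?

228

Take jobs in profit order; each goes to the latest open slot no later than its deadline.
By profit: G(d2,79), I(d3,75), B(d1,74), C(d2,69), H(d2,66), D(d2,56), A(d1,31), F(d2,25), E(d2,20)
G→slot 2; I→slot 3; B→slot 1; C skipped; H skipped; D skipped; A skipped; F skipped; E skipped.
Profit = 74 + 79 + 75 = 228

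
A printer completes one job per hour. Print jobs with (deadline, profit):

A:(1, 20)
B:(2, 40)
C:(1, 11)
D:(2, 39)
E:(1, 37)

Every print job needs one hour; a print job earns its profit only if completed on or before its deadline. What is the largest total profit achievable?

79

Take jobs in profit order; each goes to the latest open slot no later than its deadline.
By profit: B(d2,40), D(d2,39), E(d1,37), A(d1,20), C(d1,11)
B→slot 2; D→slot 1; E skipped; A skipped; C skipped.
Profit = 39 + 40 = 79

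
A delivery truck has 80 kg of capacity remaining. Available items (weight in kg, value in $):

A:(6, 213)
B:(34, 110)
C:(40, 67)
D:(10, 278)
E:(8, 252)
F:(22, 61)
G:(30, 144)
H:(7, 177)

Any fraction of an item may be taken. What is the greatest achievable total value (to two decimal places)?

Greedy by value/weight ratio, highest first.
Ratios (sorted): A 35.50, E 31.50, D 27.80, H 25.29, G 4.80, B 3.24, F 2.77, C 1.68
take A (6 @ 213); take E (8 @ 252); take D (10 @ 278); take H (7 @ 177); take G (30 @ 144); take 19/34 of B → 61.47. Capacity used 80/80.
Total value = 1125.47

1125.47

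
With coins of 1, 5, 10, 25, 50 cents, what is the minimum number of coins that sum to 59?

6

Use the largest denomination that fits, subtract, and repeat.
59 = 1×50 + 1×5 + 4×1
Total coins = 1 + 1 + 4 = 6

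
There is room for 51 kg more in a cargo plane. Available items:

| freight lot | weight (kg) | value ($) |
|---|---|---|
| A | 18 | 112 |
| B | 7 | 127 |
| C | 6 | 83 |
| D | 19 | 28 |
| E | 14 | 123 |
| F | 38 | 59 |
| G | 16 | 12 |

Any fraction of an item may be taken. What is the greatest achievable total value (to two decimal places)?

454.32

Greedy by value/weight ratio, highest first.
Ratios (sorted): B 18.14, C 13.83, E 8.79, A 6.22, F 1.55, D 1.47, G 0.75
take B (7 @ 127); take C (6 @ 83); take E (14 @ 123); take A (18 @ 112); take 6/38 of F → 9.32. Capacity used 51/51.
Total value = 454.32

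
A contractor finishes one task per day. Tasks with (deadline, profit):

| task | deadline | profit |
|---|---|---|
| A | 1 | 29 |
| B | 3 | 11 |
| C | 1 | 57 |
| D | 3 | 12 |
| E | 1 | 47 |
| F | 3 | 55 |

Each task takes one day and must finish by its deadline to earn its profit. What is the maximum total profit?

Profit order: C=57 F=55 E=47 A=29 D=12 B=11
Assign: C→slot 1, F→slot 3, E skipped, A skipped, D→slot 2, B skipped.
Slots: [1:C] [2:D] [3:F]
Profit = 57 + 12 + 55 = 124

124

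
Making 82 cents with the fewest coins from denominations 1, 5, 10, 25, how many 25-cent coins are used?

Greedy: take as many of the largest coin as possible, then repeat with the remainder.
82 = 3×25 + 1×5 + 2×1
Count of 25: 3

3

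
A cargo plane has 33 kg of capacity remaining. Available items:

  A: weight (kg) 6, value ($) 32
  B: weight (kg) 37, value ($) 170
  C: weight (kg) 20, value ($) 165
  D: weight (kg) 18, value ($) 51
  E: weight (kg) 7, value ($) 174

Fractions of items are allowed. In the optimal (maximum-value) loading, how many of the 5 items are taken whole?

3

Order: E (174/7=24.86) > C (165/20=8.25) > A (32/6=5.33) > B (170/37=4.59) > D (51/18=2.83)
Fill: take E (7 @ 174) → take C (20 @ 165) → take A (6 @ 32); 33/33 used.
3 item(s) taken whole.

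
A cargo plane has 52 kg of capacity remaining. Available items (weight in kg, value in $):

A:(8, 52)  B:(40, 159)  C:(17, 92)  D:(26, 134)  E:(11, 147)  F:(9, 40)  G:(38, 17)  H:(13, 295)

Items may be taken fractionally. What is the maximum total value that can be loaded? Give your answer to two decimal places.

601.46

Sort by value per unit weight and fill in that order.
Ratios (sorted): H 22.69, E 13.36, A 6.50, C 5.41, D 5.15, F 4.44, B 3.98, G 0.45
take H (13 @ 295); take E (11 @ 147); take A (8 @ 52); take C (17 @ 92); take 3/26 of D → 15.46. Capacity used 52/52.
Total value = 601.46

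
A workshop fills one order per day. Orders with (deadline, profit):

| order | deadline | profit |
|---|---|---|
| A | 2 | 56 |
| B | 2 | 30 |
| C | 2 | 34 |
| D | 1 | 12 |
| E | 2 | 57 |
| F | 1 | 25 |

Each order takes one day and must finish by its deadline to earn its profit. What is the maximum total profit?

Profit order: E=57 A=56 C=34 B=30 F=25 D=12
Assign: E→slot 2, A→slot 1, C skipped, B skipped, F skipped, D skipped.
Slots: [1:A] [2:E]
Profit = 56 + 57 = 113

113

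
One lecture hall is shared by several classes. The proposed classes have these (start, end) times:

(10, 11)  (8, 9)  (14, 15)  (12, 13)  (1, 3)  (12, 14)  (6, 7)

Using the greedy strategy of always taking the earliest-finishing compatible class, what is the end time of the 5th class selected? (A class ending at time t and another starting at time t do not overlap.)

By end time: (1,3), (6,7), (8,9), (10,11), (12,13), (12,14), (14,15).
Pick (1,3); next start ≥ 3 → (6,7); next start ≥ 7 → (8,9); next start ≥ 9 → (10,11); next start ≥ 11 → (12,13); next start ≥ 13 → (14,15).
Selected: (1,3) (6,7) (8,9) (10,11) (12,13) (14,15)

13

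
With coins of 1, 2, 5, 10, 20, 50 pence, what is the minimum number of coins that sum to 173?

Greedy: take as many of the largest coin as possible, then repeat with the remainder.
173 = 3×50 + 1×20 + 1×2 + 1×1
Total coins = 3 + 1 + 1 + 1 = 6

6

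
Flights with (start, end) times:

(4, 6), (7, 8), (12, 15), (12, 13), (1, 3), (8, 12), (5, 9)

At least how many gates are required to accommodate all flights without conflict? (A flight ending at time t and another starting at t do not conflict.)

2

Count concurrent intervals with a sweep; the peak is the room count.
Events (time:±→running): 1:+→1 3:-→0 4:+→1 5:+→2 … peak 2.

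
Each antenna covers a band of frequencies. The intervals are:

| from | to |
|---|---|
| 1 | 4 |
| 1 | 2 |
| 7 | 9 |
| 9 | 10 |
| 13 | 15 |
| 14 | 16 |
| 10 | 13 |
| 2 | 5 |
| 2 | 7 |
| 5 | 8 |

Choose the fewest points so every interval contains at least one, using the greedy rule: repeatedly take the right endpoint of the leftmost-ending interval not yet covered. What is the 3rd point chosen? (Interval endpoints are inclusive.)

10

By right end: [1,2]  [1,4]  [2,5]  [2,7]  [5,8]  [7,9]  [9,10]  [10,13]  [13,15]  [14,16]
[1,2] uncovered → point at 2; [5,8] uncovered → point at 8; [9,10] uncovered → point at 10; [13,15] uncovered → point at 15.
Points: 2, 8, 10, 15 (4 total).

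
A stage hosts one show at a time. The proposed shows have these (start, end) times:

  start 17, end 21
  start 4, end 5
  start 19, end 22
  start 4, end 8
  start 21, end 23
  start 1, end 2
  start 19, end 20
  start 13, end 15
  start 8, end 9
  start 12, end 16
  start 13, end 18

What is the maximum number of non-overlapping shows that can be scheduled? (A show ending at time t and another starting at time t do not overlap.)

6

Greedy by earliest finish: after sorting by end time, pick each interval compatible with the last pick.
Sorted by end: (1,2)  (4,5)  (4,8)  (8,9)  (13,15)  (12,16)  (13,18)  (19,20)  (17,21)  (19,22)  (21,23)
take (1,2); take (4,5); skip (4,8); take (8,9); take (13,15); take (19,20); skip (19,22); take (21,23).
Selected 6 shows.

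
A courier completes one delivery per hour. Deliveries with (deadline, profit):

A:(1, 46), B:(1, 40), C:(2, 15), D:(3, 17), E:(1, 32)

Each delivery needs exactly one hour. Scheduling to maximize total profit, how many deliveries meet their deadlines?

Profit order: A=46 B=40 E=32 D=17 C=15
Assign: A→slot 1, B skipped, E skipped, D→slot 3, C→slot 2.
Slots: [1:A] [2:C] [3:D]
3 of 5 scheduled.

3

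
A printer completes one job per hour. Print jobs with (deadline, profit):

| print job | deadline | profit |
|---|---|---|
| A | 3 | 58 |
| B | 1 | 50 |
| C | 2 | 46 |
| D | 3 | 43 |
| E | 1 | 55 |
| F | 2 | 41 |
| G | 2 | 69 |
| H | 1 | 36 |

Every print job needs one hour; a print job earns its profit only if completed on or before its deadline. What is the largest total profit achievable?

Sort by profit descending; place each in the latest free slot ≤ its deadline.
Profit order: G=69 A=58 E=55 B=50 C=46 D=43 F=41 H=36
Assign: G→slot 2, A→slot 3, E→slot 1, B skipped, C skipped, D skipped, F skipped, H skipped.
Slots: [1:E] [2:G] [3:A]
Profit = 55 + 69 + 58 = 182

182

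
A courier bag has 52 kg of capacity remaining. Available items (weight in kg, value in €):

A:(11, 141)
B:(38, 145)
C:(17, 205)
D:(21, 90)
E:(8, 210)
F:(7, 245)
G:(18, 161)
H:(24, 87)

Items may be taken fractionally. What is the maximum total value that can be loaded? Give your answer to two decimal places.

Sort by value per unit weight and fill in that order.
Order: F (245/7=35.00) > E (210/8=26.25) > A (141/11=12.82) > C (205/17=12.06) > G (161/18=8.94) > D (90/21=4.29) > B (145/38=3.82) > H (87/24=3.62)
Fill: take F (7 @ 245) → take E (8 @ 210) → take A (11 @ 141) → take C (17 @ 205) → take 9/18 of G → 80.50; 52/52 used.
Total value = 881.50

881.50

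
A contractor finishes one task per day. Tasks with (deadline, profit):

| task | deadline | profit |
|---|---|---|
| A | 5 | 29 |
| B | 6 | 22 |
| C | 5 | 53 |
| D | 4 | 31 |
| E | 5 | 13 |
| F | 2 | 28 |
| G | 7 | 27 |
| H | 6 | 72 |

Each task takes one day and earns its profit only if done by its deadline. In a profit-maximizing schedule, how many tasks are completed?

Sort by profit descending; place each in the latest free slot ≤ its deadline.
Profit order: H=72 C=53 D=31 A=29 F=28 G=27 B=22 E=13
Assign: H→slot 6, C→slot 5, D→slot 4, A→slot 3, F→slot 2, G→slot 7, B→slot 1, E skipped.
Slots: [1:B] [2:F] [3:A] [4:D] [5:C] [6:H] [7:G]
7 of 8 scheduled.

7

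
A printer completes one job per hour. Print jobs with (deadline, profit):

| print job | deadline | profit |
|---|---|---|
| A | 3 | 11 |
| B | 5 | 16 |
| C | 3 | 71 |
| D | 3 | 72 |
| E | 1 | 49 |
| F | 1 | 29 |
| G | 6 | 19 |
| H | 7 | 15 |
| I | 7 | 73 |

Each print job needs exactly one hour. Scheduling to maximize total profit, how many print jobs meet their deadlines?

Profit order: I=73 D=72 C=71 E=49 F=29 G=19 B=16 H=15 A=11
Assign: I→slot 7, D→slot 3, C→slot 2, E→slot 1, F skipped, G→slot 6, B→slot 5, H→slot 4, A skipped.
Slots: [1:E] [2:C] [3:D] [4:H] [5:B] [6:G] [7:I]
7 of 9 scheduled.

7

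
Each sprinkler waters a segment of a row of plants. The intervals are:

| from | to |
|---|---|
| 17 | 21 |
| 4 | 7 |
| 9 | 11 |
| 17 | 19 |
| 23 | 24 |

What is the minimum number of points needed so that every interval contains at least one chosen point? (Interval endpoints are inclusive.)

4

Sort by right endpoint; whenever an interval is uncovered, place a point at its right end.
Sorted: [4,7] [9,11] [17,19] [17,21] [23,24]
{[4,7]} hit by 7; {[9,11]} hit by 11; {[17,19],[17,21]} hit by 19; {[23,24]} hit by 24.
Points: 7, 11, 19, 24 (4 total).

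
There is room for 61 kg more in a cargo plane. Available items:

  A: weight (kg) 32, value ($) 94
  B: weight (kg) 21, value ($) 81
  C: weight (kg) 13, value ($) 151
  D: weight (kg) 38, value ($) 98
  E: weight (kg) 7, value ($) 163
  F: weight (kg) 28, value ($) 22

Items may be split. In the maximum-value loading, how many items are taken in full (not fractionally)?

Greedy by value/weight ratio, highest first.
Ratios (sorted): E 23.29, C 11.62, B 3.86, A 2.94, D 2.58, F 0.79
take E (7 @ 163); take C (13 @ 151); take B (21 @ 81); take 20/32 of A → 58.75. Capacity used 61/61.
3 item(s) taken whole; one partial (take 20/32 of A).

3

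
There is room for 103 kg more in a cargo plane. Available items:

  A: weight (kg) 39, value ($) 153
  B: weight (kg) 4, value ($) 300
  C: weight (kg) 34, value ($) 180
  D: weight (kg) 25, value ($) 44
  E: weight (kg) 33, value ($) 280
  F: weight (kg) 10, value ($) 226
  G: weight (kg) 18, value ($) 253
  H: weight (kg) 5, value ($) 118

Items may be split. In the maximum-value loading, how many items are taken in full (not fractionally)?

Ratios (sorted): B 75.00, H 23.60, F 22.60, G 14.06, E 8.48, C 5.29, A 3.92, D 1.76
take B (4 @ 300); take H (5 @ 118); take F (10 @ 226); take G (18 @ 253); take E (33 @ 280); take 33/34 of C → 174.71. Capacity used 103/103.
5 item(s) taken whole; one partial (take 33/34 of C).

5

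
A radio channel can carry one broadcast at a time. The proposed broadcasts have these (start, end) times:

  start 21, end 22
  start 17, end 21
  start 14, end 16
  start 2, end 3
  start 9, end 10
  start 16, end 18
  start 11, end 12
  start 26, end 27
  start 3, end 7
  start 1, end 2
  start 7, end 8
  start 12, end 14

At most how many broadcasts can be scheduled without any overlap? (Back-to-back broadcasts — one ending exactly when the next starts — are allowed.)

By end time: (1,2), (2,3), (3,7), (7,8), (9,10), (11,12), (12,14), (14,16), (16,18), (17,21), (21,22), (26,27).
Pick (1,2); next start ≥ 2 → (2,3); next start ≥ 3 → (3,7); next start ≥ 7 → (7,8); next start ≥ 8 → (9,10); next start ≥ 10 → (11,12); next start ≥ 12 → (12,14); next start ≥ 14 → (14,16); next start ≥ 16 → (16,18); next start ≥ 18 → (21,22); next start ≥ 22 → (26,27).
Selected 11 broadcasts.

11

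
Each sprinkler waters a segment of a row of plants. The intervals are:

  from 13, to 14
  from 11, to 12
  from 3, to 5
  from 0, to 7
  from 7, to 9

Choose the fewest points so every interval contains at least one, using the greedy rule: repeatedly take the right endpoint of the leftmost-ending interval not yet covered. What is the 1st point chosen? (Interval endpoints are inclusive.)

Process intervals by earliest right end; each time one isn't hit yet, stab at its right endpoint.
By right end: [3,5]  [0,7]  [7,9]  [11,12]  [13,14]
[3,5] uncovered → point at 5; [7,9] uncovered → point at 9; [11,12] uncovered → point at 12; [13,14] uncovered → point at 14.
Points: 5, 9, 12, 14 (4 total).

5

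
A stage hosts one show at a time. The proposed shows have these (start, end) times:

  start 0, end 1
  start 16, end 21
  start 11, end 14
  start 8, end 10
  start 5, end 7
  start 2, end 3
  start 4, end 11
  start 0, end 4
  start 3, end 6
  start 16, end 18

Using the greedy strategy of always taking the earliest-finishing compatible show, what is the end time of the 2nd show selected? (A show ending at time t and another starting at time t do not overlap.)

Greedy by earliest finish: after sorting by end time, pick each interval compatible with the last pick.
Sorted by end: (0,1)  (2,3)  (0,4)  (3,6)  (5,7)  (8,10)  (4,11)  (11,14)  (16,18)  (16,21)
take (0,1); take (2,3); take (3,6); take (8,10); skip (4,11); take (11,14); take (16,18).
Selected: (0,1) (2,3) (3,6) (8,10) (11,14) (16,18)

3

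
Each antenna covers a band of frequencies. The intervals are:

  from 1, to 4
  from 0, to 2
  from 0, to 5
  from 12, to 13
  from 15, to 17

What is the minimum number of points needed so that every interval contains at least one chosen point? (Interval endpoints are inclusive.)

Sort by right endpoint; whenever an interval is uncovered, place a point at its right end.
By right end: [0,2]  [1,4]  [0,5]  [12,13]  [15,17]
[0,2] uncovered → point at 2; [12,13] uncovered → point at 13; [15,17] uncovered → point at 17.
Points: 2, 13, 17 (3 total).

3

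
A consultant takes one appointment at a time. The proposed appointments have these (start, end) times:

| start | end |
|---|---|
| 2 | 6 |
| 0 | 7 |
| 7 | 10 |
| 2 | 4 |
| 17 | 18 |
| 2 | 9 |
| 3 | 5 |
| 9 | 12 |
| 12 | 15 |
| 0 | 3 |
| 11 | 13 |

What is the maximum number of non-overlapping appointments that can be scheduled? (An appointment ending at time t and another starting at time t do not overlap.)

5

Order by finish time; keep every interval that doesn't clash with the previous kept one.
By end time: (0,3), (2,4), (3,5), (2,6), (0,7), (2,9), (7,10), (9,12), (11,13), (12,15), (17,18).
Pick (0,3); next start ≥ 3 → (3,5); next start ≥ 5 → (7,10); next start ≥ 10 → (11,13); next start ≥ 13 → (17,18).
Selected 5 appointments.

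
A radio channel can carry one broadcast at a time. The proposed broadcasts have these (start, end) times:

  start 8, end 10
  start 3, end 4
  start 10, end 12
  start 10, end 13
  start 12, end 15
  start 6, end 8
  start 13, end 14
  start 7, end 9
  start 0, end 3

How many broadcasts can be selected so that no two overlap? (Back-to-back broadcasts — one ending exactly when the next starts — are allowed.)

6

Greedy by earliest finish: after sorting by end time, pick each interval compatible with the last pick.
By end time: (0,3), (3,4), (6,8), (7,9), (8,10), (10,12), (10,13), (13,14), (12,15).
Pick (0,3); next start ≥ 3 → (3,4); next start ≥ 4 → (6,8); next start ≥ 8 → (8,10); next start ≥ 10 → (10,12); next start ≥ 12 → (13,14).
Selected 6 broadcasts.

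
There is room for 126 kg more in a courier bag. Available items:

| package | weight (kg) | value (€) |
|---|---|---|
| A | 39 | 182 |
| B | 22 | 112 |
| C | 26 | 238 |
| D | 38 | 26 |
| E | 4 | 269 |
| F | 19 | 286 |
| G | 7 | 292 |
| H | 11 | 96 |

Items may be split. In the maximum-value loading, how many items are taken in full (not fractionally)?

Greedy by value/weight ratio, highest first.
Ratios (sorted): E 67.25, G 41.71, F 15.05, C 9.15, H 8.73, B 5.09, A 4.67, D 0.68
take E (4 @ 269); take G (7 @ 292); take F (19 @ 286); take C (26 @ 238); take H (11 @ 96); take B (22 @ 112); take 37/39 of A → 172.67. Capacity used 126/126.
6 item(s) taken whole; one partial (take 37/39 of A).

6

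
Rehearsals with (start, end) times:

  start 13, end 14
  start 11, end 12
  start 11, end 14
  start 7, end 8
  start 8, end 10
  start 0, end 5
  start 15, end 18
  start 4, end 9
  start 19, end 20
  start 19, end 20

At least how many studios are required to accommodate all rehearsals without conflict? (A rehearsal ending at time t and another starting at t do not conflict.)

2

The answer is the maximum number of intervals overlapping at any instant.
starts: [0, 4, 7, 8, 11, 11, 13, 15, 19, 19]
ends:   [5, 8, 9, 10, 12, 14, 14, 18, 20, 20]
s0→1 s4→2  — peak 2.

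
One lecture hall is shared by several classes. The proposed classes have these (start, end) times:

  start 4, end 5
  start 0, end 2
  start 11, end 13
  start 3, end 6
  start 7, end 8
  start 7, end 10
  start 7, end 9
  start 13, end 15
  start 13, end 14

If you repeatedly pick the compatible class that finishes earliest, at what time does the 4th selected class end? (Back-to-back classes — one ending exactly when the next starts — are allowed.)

Sort by end time and greedily take each interval whose start is ≥ the last chosen end.
By end time: (0,2), (4,5), (3,6), (7,8), (7,9), (7,10), (11,13), (13,14), (13,15).
Pick (0,2); next start ≥ 2 → (4,5); next start ≥ 5 → (7,8); next start ≥ 8 → (11,13); next start ≥ 13 → (13,14).
Selected: (0,2) (4,5) (7,8) (11,13) (13,14)

13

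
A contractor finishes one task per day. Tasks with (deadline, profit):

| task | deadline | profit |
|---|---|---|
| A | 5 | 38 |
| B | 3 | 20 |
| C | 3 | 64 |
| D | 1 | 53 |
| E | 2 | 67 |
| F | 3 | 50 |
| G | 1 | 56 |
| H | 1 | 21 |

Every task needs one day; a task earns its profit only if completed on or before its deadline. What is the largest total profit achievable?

By profit: E(d2,67), C(d3,64), G(d1,56), D(d1,53), F(d3,50), A(d5,38), H(d1,21), B(d3,20)
E→slot 2; C→slot 3; G→slot 1; D skipped; F skipped; A→slot 5; H skipped; B skipped.
Profit = 56 + 67 + 64 + 38 = 225

225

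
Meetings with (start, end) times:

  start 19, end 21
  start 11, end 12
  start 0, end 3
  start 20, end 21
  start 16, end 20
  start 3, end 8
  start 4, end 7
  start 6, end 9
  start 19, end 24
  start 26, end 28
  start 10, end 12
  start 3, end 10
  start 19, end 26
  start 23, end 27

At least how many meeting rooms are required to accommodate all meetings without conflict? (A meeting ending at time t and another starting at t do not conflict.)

4

Events (time:±→running): 0:+→1 3:-→0 3:+→1 3:+→2 4:+→3 6:+→4 … peak 4.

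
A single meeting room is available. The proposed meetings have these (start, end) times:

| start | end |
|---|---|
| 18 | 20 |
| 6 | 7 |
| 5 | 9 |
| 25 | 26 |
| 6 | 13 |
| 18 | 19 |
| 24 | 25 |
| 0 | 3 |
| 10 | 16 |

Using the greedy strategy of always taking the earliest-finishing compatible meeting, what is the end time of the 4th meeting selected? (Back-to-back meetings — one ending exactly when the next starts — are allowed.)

By end time: (0,3), (6,7), (5,9), (6,13), (10,16), (18,19), (18,20), (24,25), (25,26).
Pick (0,3); next start ≥ 3 → (6,7); next start ≥ 7 → (10,16); next start ≥ 16 → (18,19); next start ≥ 19 → (24,25); next start ≥ 25 → (25,26).
Selected: (0,3) (6,7) (10,16) (18,19) (24,25) (25,26)

19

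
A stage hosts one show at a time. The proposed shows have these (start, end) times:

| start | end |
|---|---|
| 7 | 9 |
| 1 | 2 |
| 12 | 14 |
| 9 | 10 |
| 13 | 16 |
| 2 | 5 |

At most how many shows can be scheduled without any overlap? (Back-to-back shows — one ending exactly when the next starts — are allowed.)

5

Greedy by earliest finish: after sorting by end time, pick each interval compatible with the last pick.
Sorted by end: (1,2)  (2,5)  (7,9)  (9,10)  (12,14)  (13,16)
take (1,2); take (2,5); take (7,9); take (9,10); take (12,14); skip (13,16).
Selected 5 shows.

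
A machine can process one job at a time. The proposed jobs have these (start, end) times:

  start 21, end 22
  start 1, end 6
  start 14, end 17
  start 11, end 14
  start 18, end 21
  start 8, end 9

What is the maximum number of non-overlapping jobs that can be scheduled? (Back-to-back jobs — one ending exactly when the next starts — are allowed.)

6

Order by finish time; keep every interval that doesn't clash with the previous kept one.
By end time: (1,6), (8,9), (11,14), (14,17), (18,21), (21,22).
Pick (1,6); next start ≥ 6 → (8,9); next start ≥ 9 → (11,14); next start ≥ 14 → (14,17); next start ≥ 17 → (18,21); next start ≥ 21 → (21,22).
Selected 6 jobs.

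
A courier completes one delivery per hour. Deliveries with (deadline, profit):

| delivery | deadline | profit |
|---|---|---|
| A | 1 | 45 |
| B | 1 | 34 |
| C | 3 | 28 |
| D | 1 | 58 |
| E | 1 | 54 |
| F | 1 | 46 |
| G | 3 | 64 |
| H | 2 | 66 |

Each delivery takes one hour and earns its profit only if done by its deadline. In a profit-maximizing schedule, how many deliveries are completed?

Profit order: H=66 G=64 D=58 E=54 F=46 A=45 B=34 C=28
Assign: H→slot 2, G→slot 3, D→slot 1, E skipped, F skipped, A skipped, B skipped, C skipped.
Slots: [1:D] [2:H] [3:G]
3 of 8 scheduled.

3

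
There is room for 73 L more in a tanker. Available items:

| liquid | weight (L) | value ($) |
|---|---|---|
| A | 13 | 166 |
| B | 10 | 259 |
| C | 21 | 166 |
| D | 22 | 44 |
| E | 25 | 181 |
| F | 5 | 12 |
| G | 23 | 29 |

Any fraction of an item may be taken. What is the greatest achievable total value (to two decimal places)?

781.60

Ratios (sorted): B 25.90, A 12.77, C 7.90, E 7.24, F 2.40, D 2.00, G 1.26
take B (10 @ 259); take A (13 @ 166); take C (21 @ 166); take E (25 @ 181); take 4/5 of F → 9.60. Capacity used 73/73.
Total value = 781.60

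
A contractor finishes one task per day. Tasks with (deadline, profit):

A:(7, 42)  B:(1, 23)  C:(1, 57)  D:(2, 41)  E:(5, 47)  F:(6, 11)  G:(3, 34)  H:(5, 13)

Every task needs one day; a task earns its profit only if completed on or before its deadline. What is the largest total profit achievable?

245

Take jobs in profit order; each goes to the latest open slot no later than its deadline.
Profit order: C=57 E=47 A=42 D=41 G=34 B=23 H=13 F=11
Assign: C→slot 1, E→slot 5, A→slot 7, D→slot 2, G→slot 3, B skipped, H→slot 4, F→slot 6.
Slots: [1:C] [2:D] [3:G] [4:H] [5:E] [6:F] [7:A]
Profit = 57 + 41 + 34 + 13 + 47 + 11 + 42 = 245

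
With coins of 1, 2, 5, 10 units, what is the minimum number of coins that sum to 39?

Use the largest denomination that fits, subtract, and repeat.
39 = 3×10 + 1×5 + 2×2
Total coins = 3 + 1 + 2 = 6

6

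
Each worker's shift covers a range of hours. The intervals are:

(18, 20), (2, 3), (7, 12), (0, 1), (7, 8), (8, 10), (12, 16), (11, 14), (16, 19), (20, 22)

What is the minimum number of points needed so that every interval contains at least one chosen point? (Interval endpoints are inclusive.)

6

Sorted: [0,1] [2,3] [7,8] [8,10] [7,12] [11,14] [12,16] [16,19] [18,20] [20,22]
{[0,1]} hit by 1; {[2,3]} hit by 3; {[7,8],[8,10],[7,12]} hit by 8; {[11,14],[12,16]} hit by 14; {[16,19],[18,20]} hit by 19; {[20,22]} hit by 22.
Points: 1, 3, 8, 14, 19, 22 (6 total).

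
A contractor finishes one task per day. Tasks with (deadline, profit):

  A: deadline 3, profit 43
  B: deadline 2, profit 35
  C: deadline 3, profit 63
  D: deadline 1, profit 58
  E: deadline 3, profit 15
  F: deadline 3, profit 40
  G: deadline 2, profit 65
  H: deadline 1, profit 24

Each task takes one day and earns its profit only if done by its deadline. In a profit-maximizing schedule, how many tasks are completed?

3

Take jobs in profit order; each goes to the latest open slot no later than its deadline.
Profit order: G=65 C=63 D=58 A=43 F=40 B=35 H=24 E=15
Assign: G→slot 2, C→slot 3, D→slot 1, A skipped, F skipped, B skipped, H skipped, E skipped.
Slots: [1:D] [2:G] [3:C]
3 of 8 scheduled.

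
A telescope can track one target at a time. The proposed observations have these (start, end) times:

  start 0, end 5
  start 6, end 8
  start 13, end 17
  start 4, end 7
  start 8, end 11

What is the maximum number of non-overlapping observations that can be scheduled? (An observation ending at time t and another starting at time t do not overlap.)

Sort by end time and greedily take each interval whose start is ≥ the last chosen end.
Sorted by end: (0,5)  (4,7)  (6,8)  (8,11)  (13,17)
take (0,5); take (6,8); take (8,11); take (13,17).
Selected 4 observations.

4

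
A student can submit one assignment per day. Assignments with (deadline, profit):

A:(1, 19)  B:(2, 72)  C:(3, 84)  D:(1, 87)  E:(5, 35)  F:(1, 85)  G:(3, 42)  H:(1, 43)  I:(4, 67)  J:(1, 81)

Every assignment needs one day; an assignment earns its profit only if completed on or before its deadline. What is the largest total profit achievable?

Sort by profit descending; place each in the latest free slot ≤ its deadline.
Profit order: D=87 F=85 C=84 J=81 B=72 I=67 H=43 G=42 E=35 A=19
Assign: D→slot 1, F skipped, C→slot 3, J skipped, B→slot 2, I→slot 4, H skipped, G skipped, E→slot 5, A skipped.
Slots: [1:D] [2:B] [3:C] [4:I] [5:E]
Profit = 87 + 72 + 84 + 67 + 35 = 345

345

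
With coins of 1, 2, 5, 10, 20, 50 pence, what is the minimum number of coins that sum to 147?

6

Greedy: take as many of the largest coin as possible, then repeat with the remainder.
147 − 2×50→47 − 2×20→7 − 1×5→2 − 1×2→0
Total coins = 2 + 2 + 1 + 1 = 6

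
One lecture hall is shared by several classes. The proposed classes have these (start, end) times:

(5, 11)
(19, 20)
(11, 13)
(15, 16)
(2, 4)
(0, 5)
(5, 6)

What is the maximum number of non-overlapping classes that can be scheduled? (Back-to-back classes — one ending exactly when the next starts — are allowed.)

5

Sort by end time and greedily take each interval whose start is ≥ the last chosen end.
By end time: (2,4), (0,5), (5,6), (5,11), (11,13), (15,16), (19,20).
Pick (2,4); next start ≥ 4 → (5,6); next start ≥ 6 → (11,13); next start ≥ 13 → (15,16); next start ≥ 16 → (19,20).
Selected 5 classes.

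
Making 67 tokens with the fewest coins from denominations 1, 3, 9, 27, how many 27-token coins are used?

67 − 2×27→13 − 1×9→4 − 1×3→1 − 1×1→0
Count of 27: 2

2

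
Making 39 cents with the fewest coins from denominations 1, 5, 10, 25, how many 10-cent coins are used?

1

Use the largest denomination that fits, subtract, and repeat.
39 − 1×25→14 − 1×10→4 − 4×1→0
Count of 10: 1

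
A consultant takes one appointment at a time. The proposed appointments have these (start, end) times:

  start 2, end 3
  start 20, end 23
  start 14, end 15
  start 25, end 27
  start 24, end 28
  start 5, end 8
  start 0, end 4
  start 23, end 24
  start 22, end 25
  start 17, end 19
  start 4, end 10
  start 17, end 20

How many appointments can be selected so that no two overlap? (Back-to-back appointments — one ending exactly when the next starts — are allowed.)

7

By end time: (2,3), (0,4), (5,8), (4,10), (14,15), (17,19), (17,20), (20,23), (23,24), (22,25), (25,27), (24,28).
Pick (2,3); next start ≥ 3 → (5,8); next start ≥ 8 → (14,15); next start ≥ 15 → (17,19); next start ≥ 19 → (20,23); next start ≥ 23 → (23,24); next start ≥ 24 → (25,27).
Selected 7 appointments.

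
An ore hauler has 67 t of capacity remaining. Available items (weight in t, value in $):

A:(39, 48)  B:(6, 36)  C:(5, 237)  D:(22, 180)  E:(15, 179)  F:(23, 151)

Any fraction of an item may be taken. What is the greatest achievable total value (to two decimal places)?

Ratios (sorted): C 47.40, E 11.93, D 8.18, F 6.57, B 6.00, A 1.23
take C (5 @ 237); take E (15 @ 179); take D (22 @ 180); take F (23 @ 151); take 2/6 of B → 12.00. Capacity used 67/67.
Total value = 759.00

759.00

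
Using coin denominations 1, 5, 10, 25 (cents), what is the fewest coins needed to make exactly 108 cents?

8

Use the largest denomination that fits, subtract, and repeat.
108 = 4×25 + 1×5 + 3×1
Total coins = 4 + 1 + 3 = 8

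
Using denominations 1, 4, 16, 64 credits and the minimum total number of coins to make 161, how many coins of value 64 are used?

Use the largest denomination that fits, subtract, and repeat.
161 = 2×64 + 2×16 + 1×1
Count of 64: 2

2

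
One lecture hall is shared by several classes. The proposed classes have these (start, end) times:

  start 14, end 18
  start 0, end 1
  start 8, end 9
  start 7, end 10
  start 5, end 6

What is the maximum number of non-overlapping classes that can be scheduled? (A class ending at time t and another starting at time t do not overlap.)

By end time: (0,1), (5,6), (8,9), (7,10), (14,18).
Pick (0,1); next start ≥ 1 → (5,6); next start ≥ 6 → (8,9); next start ≥ 9 → (14,18).
Selected 4 classes.

4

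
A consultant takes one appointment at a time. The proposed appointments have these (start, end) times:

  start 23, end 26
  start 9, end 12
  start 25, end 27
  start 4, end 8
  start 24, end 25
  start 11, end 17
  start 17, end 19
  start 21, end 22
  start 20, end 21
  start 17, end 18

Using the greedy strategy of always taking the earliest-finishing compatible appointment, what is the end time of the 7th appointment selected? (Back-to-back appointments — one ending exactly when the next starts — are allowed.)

Greedy by earliest finish: after sorting by end time, pick each interval compatible with the last pick.
By end time: (4,8), (9,12), (11,17), (17,18), (17,19), (20,21), (21,22), (24,25), (23,26), (25,27).
Pick (4,8); next start ≥ 8 → (9,12); next start ≥ 12 → (17,18); next start ≥ 18 → (20,21); next start ≥ 21 → (21,22); next start ≥ 22 → (24,25); next start ≥ 25 → (25,27).
Selected: (4,8) (9,12) (17,18) (20,21) (21,22) (24,25) (25,27)

27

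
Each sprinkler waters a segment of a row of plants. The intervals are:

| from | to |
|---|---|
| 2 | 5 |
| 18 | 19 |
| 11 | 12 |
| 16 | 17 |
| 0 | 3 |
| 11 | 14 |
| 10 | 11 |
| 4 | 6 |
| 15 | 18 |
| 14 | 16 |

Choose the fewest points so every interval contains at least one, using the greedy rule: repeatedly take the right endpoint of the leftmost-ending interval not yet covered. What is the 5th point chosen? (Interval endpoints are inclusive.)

19

Sorted: [0,3] [2,5] [4,6] [10,11] [11,12] [11,14] [14,16] [16,17] [15,18] [18,19]
{[0,3],[2,5]} hit by 3; {[4,6]} hit by 6; {[10,11],[11,12],[11,14]} hit by 11; {[14,16],[16,17],[15,18]} hit by 16; {[18,19]} hit by 19.
Points: 3, 6, 11, 16, 19 (5 total).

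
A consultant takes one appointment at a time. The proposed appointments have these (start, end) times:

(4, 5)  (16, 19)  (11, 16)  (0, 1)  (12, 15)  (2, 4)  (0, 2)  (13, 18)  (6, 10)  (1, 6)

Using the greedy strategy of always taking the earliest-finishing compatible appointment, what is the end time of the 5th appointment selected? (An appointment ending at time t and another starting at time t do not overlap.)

15

By end time: (0,1), (0,2), (2,4), (4,5), (1,6), (6,10), (12,15), (11,16), (13,18), (16,19).
Pick (0,1); next start ≥ 1 → (2,4); next start ≥ 4 → (4,5); next start ≥ 5 → (6,10); next start ≥ 10 → (12,15); next start ≥ 15 → (16,19).
Selected: (0,1) (2,4) (4,5) (6,10) (12,15) (16,19)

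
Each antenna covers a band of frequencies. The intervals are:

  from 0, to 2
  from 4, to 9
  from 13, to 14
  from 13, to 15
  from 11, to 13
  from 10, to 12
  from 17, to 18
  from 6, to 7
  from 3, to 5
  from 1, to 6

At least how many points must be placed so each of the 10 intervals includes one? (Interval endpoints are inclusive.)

By right end: [0,2]  [3,5]  [1,6]  [6,7]  [4,9]  [10,12]  [11,13]  [13,14]  [13,15]  [17,18]
[0,2] uncovered → point at 2; [3,5] uncovered → point at 5; [6,7] uncovered → point at 7; [10,12] uncovered → point at 12; [13,14] uncovered → point at 14; [17,18] uncovered → point at 18.
Points: 2, 5, 7, 12, 14, 18 (6 total).

6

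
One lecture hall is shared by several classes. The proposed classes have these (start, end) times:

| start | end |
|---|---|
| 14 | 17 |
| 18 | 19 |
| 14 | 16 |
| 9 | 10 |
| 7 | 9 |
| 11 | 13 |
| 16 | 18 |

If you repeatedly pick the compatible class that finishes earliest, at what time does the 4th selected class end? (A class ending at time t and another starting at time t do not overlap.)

Greedy by earliest finish: after sorting by end time, pick each interval compatible with the last pick.
By end time: (7,9), (9,10), (11,13), (14,16), (14,17), (16,18), (18,19).
Pick (7,9); next start ≥ 9 → (9,10); next start ≥ 10 → (11,13); next start ≥ 13 → (14,16); next start ≥ 16 → (16,18); next start ≥ 18 → (18,19).
Selected: (7,9) (9,10) (11,13) (14,16) (16,18) (18,19)

16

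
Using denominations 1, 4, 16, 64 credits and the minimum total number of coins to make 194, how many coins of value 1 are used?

2

Use the largest denomination that fits, subtract, and repeat.
194 − 3×64→2 − 2×1→0
Count of 1: 2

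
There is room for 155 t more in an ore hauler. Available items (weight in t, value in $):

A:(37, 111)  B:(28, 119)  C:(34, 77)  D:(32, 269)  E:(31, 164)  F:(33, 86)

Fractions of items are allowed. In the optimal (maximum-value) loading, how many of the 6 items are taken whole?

4

Greedy by value/weight ratio, highest first.
Order: D (269/32=8.41) > E (164/31=5.29) > B (119/28=4.25) > A (111/37=3.00) > F (86/33=2.61) > C (77/34=2.26)
Fill: take D (32 @ 269) → take E (31 @ 164) → take B (28 @ 119) → take A (37 @ 111) → take 27/33 of F → 70.36; 155/155 used.
4 item(s) taken whole; one partial (take 27/33 of F).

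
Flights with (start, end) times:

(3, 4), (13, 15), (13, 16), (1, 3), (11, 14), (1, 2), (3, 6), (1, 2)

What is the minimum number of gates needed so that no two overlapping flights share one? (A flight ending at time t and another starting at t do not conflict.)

Count concurrent intervals with a sweep; the peak is the room count.
Events (time:±→running): 1:+→1 1:+→2 1:+→3 … peak 3.

3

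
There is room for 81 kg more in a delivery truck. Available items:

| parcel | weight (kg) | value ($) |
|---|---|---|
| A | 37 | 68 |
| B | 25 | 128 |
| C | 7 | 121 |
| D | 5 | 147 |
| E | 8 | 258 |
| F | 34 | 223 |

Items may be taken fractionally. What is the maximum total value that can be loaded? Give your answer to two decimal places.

880.68

Sort by value per unit weight and fill in that order.
Order: E (258/8=32.25) > D (147/5=29.40) > C (121/7=17.29) > F (223/34=6.56) > B (128/25=5.12) > A (68/37=1.84)
Fill: take E (8 @ 258) → take D (5 @ 147) → take C (7 @ 121) → take F (34 @ 223) → take B (25 @ 128) → take 2/37 of A → 3.68; 81/81 used.
Total value = 880.68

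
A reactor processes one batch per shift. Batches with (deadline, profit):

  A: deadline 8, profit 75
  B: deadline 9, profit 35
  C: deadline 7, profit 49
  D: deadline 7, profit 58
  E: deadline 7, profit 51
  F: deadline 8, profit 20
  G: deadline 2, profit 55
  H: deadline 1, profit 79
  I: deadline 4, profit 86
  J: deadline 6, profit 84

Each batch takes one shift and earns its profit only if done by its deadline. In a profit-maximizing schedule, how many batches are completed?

9

Sort by profit descending; place each in the latest free slot ≤ its deadline.
By profit: I(d4,86), J(d6,84), H(d1,79), A(d8,75), D(d7,58), G(d2,55), E(d7,51), C(d7,49), B(d9,35), F(d8,20)
I→slot 4; J→slot 6; H→slot 1; A→slot 8; D→slot 7; G→slot 2; E→slot 5; C→slot 3; B→slot 9; F skipped.
9 of 10 scheduled.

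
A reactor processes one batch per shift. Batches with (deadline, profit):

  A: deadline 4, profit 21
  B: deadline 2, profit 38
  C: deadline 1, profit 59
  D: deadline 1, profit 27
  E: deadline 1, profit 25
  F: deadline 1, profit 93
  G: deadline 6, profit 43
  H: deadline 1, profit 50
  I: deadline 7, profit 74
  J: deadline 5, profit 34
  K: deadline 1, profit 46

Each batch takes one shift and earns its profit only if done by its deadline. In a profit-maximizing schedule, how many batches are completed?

6

By profit: F(d1,93), I(d7,74), C(d1,59), H(d1,50), K(d1,46), G(d6,43), B(d2,38), J(d5,34), D(d1,27), E(d1,25), A(d4,21)
F→slot 1; I→slot 7; C skipped; H skipped; K skipped; G→slot 6; B→slot 2; J→slot 5; D skipped; E skipped; A→slot 4.
6 of 11 scheduled.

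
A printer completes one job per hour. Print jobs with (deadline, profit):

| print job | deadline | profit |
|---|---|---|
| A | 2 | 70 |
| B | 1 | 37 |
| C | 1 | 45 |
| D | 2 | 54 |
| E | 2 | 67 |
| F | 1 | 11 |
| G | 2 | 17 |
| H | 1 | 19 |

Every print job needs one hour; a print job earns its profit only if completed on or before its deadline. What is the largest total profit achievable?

Profit order: A=70 E=67 D=54 C=45 B=37 H=19 G=17 F=11
Assign: A→slot 2, E→slot 1, D skipped, C skipped, B skipped, H skipped, G skipped, F skipped.
Slots: [1:E] [2:A]
Profit = 67 + 70 = 137

137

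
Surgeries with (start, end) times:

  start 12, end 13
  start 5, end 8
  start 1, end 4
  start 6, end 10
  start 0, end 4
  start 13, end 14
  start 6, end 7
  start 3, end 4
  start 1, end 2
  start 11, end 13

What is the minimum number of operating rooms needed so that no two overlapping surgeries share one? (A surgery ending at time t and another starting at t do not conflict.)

3

The answer is the maximum number of intervals overlapping at any instant.
starts: [0, 1, 1, 3, 5, 6, 6, 11, 12, 13]
ends:   [2, 4, 4, 4, 7, 8, 10, 13, 13, 14]
s0→1 s1→2 s1→3  — peak 3.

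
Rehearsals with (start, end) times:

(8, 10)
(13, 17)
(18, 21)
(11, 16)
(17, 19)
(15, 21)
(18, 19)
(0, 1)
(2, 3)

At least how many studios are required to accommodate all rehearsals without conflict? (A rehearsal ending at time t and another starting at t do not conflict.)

The answer is the maximum number of intervals overlapping at any instant.
Events (time:±→running): 0:+→1 1:-→0 2:+→1 3:-→0 8:+→1 10:-→0 11:+→1 13:+→2 15:+→3 16:-→2 17:-→1 17:+→2 18:+→3 18:+→4 … peak 4.

4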